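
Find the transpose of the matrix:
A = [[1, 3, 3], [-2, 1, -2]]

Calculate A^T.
[[1, -2], [3, 1], [3, -2]]

The transpose sends entry (i,j) to (j,i); rows become columns.
Row 0 of A: [1, 3, 3] -> column 0 of A^T.
Row 1 of A: [-2, 1, -2] -> column 1 of A^T.
A^T = [[1, -2], [3, 1], [3, -2]]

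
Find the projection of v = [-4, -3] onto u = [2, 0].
[-4, 0]

The projection of v onto u is proj_u(v) = ((v·u) / (u·u)) · u.
v·u = (-4)*(2) + (-3)*(0) = -8.
u·u = (2)*(2) + (0)*(0) = 4.
coefficient = -8 / 4 = -2.
proj_u(v) = -2 · [2, 0] = [-4, 0].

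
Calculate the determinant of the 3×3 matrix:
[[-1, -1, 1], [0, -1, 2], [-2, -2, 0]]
-2

Expansion along first row:
det = -1·det([[-1,2],[-2,0]]) - -1·det([[0,2],[-2,0]]) + 1·det([[0,-1],[-2,-2]])
    = -1·(-1·0 - 2·-2) - -1·(0·0 - 2·-2) + 1·(0·-2 - -1·-2)
    = -1·4 - -1·4 + 1·-2
    = -4 + 4 + -2 = -2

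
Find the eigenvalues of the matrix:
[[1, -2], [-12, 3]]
λ = -3 and λ = 7

Characteristic equation: det(A - λI) = 0
λ² - (trace)λ + (det) = 0
λ² - (4)λ + (-21) = 0
λ² - 4λ - 21 = 0
Solving: λ = -3, 7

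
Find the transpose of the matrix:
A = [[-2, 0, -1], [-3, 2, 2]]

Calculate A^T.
[[-2, -3], [0, 2], [-1, 2]]

The transpose sends entry (i,j) to (j,i); rows become columns.
Row 0 of A: [-2, 0, -1] -> column 0 of A^T.
Row 1 of A: [-3, 2, 2] -> column 1 of A^T.
A^T = [[-2, -3], [0, 2], [-1, 2]]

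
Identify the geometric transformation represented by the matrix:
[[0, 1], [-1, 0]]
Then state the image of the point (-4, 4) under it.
rotation by 90° clockwise (i.e., 270° counterclockwise); image of (-4, 4) is (4, 4)

This matches the form [[cos θ, -sin θ], [sin θ, cos θ]] of a rotation matrix; reading off cos θ and sin θ gives the angle.
The matrix [[0, 1], [-1, 0]] represents: rotation by 90° clockwise (i.e., 270° counterclockwise).
Applying it to (-4, 4): [0·-4 + 1·4, -1·-4 + 0·4] = (4, 4).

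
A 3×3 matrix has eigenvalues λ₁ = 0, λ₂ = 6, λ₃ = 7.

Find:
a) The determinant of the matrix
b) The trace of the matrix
det = 0, trace = 13

Two standard eigenvalue identities:
- det(A) equals the product of the eigenvalues (counted with multiplicity).
- trace(A) equals the sum of the eigenvalues.
det(A) = (0)*(6)*(7) = 0.
trace(A) = 0 + 6 + 7 = 13.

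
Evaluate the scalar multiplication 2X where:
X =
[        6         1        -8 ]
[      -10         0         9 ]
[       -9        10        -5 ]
2X =
[       12         2       -16 ]
[      -20         0        18 ]
[      -18        20       -10 ]

Scalar multiplication is elementwise: (2X)[i][j] = 2 * X[i][j].
  (2X)[0][0] = 2 * (6) = 12
  (2X)[0][1] = 2 * (1) = 2
  (2X)[0][2] = 2 * (-8) = -16
  (2X)[1][0] = 2 * (-10) = -20
  (2X)[1][1] = 2 * (0) = 0
  (2X)[1][2] = 2 * (9) = 18
  (2X)[2][0] = 2 * (-9) = -18
  (2X)[2][1] = 2 * (10) = 20
  (2X)[2][2] = 2 * (-5) = -10
2X =
[       12         2       -16 ]
[      -20         0        18 ]
[      -18        20       -10 ]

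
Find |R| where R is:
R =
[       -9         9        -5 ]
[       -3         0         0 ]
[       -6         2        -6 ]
det(R) = -132

Expand along row 0 (cofactor expansion): det(R) = a*(e*i - f*h) - b*(d*i - f*g) + c*(d*h - e*g), where the 3×3 is [[a, b, c], [d, e, f], [g, h, i]].
Minor M_00 = (0)*(-6) - (0)*(2) = 0 - 0 = 0.
Minor M_01 = (-3)*(-6) - (0)*(-6) = 18 - 0 = 18.
Minor M_02 = (-3)*(2) - (0)*(-6) = -6 - 0 = -6.
det(R) = (-9)*(0) - (9)*(18) + (-5)*(-6) = 0 - 162 + 30 = -132.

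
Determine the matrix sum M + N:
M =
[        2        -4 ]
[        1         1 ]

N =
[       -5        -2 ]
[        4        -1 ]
M + N =
[       -3        -6 ]
[        5         0 ]

Matrix addition is elementwise: (M+N)[i][j] = M[i][j] + N[i][j].
  (M+N)[0][0] = (2) + (-5) = -3
  (M+N)[0][1] = (-4) + (-2) = -6
  (M+N)[1][0] = (1) + (4) = 5
  (M+N)[1][1] = (1) + (-1) = 0
M + N =
[       -3        -6 ]
[        5         0 ]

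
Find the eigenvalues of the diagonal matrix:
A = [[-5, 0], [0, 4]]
λ₁ = -5, λ₂ = 4

The characteristic polynomial of A is det(A - λI) = (-5 - λ)(4 - λ) = 0.
The roots are λ = -5 and λ = 4, so the eigenvalues are the diagonal entries.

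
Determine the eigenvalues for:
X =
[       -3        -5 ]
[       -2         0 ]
λ = -5, 2

Solve det(X - λI) = 0. For a 2×2 matrix the characteristic equation is λ² - (trace)λ + det = 0.
trace(X) = a + d = -3 + 0 = -3.
det(X) = a*d - b*c = (-3)*(0) - (-5)*(-2) = 0 - 10 = -10.
Characteristic equation: λ² - (-3)λ + (-10) = 0.
Discriminant = (-3)² - 4*(-10) = 9 + 40 = 49.
λ = (-3 ± √49) / 2 = (-3 ± 7) / 2 = -5, 2.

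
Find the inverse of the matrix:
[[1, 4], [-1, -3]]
[[-3, -4], [1, 1]]

For [[a,b],[c,d]], inverse = (1/det)·[[d,-b],[-c,a]]
det = 1·-3 - 4·-1 = 1
Inverse = (1/1)·[[-3, -4], [1, 1]]
        = [[-3, -4], [1, 1]]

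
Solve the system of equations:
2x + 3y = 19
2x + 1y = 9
x = 2, y = 5

Use elimination (row reduction):
Equation 1: 2x + 3y = 19.
Equation 2: 2x + 1y = 9.
Multiply Eq1 by 2 and Eq2 by 2: 4x + 6y = 38;  4x + 2y = 18.
Subtract: (-4)y = -20, so y = 5.
Back-substitute into Eq1: 2x + 3*(5) = 19, so x = 2.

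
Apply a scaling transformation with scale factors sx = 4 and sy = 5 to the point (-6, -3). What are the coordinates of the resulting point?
(-24, -15)

Scaling matrix:
[[4, 0], [0, 5]]
Result: (-6 × 4, -3 × 5) = (-24, -15)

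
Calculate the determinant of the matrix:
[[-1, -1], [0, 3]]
-3

For a 2×2 matrix [[a, b], [c, d]], det = ad - bc
det = (-1)(3) - (-1)(0) = -3 - 0 = -3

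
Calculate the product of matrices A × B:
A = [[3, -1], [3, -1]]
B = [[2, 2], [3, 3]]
[[3, 3], [3, 3]]

Matrix multiplication:
C[0][0] = 3×2 + -1×3 = 3
C[0][1] = 3×2 + -1×3 = 3
C[1][0] = 3×2 + -1×3 = 3
C[1][1] = 3×2 + -1×3 = 3
Result: [[3, 3], [3, 3]]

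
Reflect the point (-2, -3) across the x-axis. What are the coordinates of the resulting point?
(-2, 3)

Reflection across x-axis: (-2, -3) → (-2, 3)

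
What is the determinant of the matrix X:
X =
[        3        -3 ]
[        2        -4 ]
det(X) = -6

For a 2×2 matrix [[a, b], [c, d]], det = a*d - b*c.
det(X) = (3)*(-4) - (-3)*(2) = -12 + 6 = -6.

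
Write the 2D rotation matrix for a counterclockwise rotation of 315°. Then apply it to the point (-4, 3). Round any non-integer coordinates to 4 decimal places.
R = [[√2/2, √2/2], [-√2/2, √2/2]]; R·(-4, 3) = (-0.7071, 4.9497)

Rotation matrix formula: R(θ) = [[cos θ, -sin θ], [sin θ, cos θ]]
For θ = 315°:
cos(315°) = √2/2
sin(315°) = -√2/2
R = [[√2/2, √2/2], [-√2/2, √2/2]]
Apply to (-4, 3): [√2/2·-4 + (√2/2)·3, -√2/2·-4 + √2/2·3] = (-0.7071, 4.9497)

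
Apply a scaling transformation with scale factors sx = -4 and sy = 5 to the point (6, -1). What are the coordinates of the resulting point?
(-24, -5)

Scaling matrix:
[[-4, 0], [0, 5]]
Result: (6 × -4, -1 × 5) = (-24, -5)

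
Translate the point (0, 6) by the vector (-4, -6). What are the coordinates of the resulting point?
(-4, 0)

Translation by (-4, -6):
x' = 0 + -4 = -4
y' = 6 + -6 = 0
Homogeneous matrix: [[1, 0, -4], [0, 1, -6], [0, 0, 1]]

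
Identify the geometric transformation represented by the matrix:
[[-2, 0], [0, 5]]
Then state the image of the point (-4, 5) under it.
non-uniform scaling by (-2, 5); image of (-4, 5) is (8, 25)

This is diagonal with distinct entries, so it scales the x-axis by -2 and the y-axis by 5.
The matrix [[-2, 0], [0, 5]] represents: non-uniform scaling by (-2, 5).
Applying it to (-4, 5): [-2·-4 + 0·5, 0·-4 + 5·5] = (8, 25).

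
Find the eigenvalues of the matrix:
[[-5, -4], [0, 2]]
λ = -5 and λ = 2

Characteristic equation: det(A - λI) = 0
λ² - (trace)λ + (det) = 0
λ² - (-3)λ + (-10) = 0
λ² + 3λ - 10 = 0
Solving: λ = -5, 2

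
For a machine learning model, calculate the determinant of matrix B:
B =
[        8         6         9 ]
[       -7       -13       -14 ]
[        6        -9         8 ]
det(B) = -739

Expand along row 0 (cofactor expansion): det(B) = a*(e*i - f*h) - b*(d*i - f*g) + c*(d*h - e*g), where the 3×3 is [[a, b, c], [d, e, f], [g, h, i]].
Minor M_00 = (-13)*(8) - (-14)*(-9) = -104 - 126 = -230.
Minor M_01 = (-7)*(8) - (-14)*(6) = -56 + 84 = 28.
Minor M_02 = (-7)*(-9) - (-13)*(6) = 63 + 78 = 141.
det(B) = (8)*(-230) - (6)*(28) + (9)*(141) = -1840 - 168 + 1269 = -739.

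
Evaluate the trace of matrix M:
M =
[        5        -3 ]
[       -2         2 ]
tr(M) = 5 + 2 = 7

The trace of a square matrix is the sum of its diagonal entries.
Diagonal entries of M: M[0][0] = 5, M[1][1] = 2.
tr(M) = 5 + 2 = 7.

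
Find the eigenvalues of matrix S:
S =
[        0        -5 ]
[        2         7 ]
λ = 2, 5

Solve det(S - λI) = 0. For a 2×2 matrix the characteristic equation is λ² - (trace)λ + det = 0.
trace(S) = a + d = 0 + 7 = 7.
det(S) = a*d - b*c = (0)*(7) - (-5)*(2) = 0 + 10 = 10.
Characteristic equation: λ² - (7)λ + (10) = 0.
Discriminant = (7)² - 4*(10) = 49 - 40 = 9.
λ = (7 ± √9) / 2 = (7 ± 3) / 2 = 2, 5.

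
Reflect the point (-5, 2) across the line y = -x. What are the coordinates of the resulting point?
(-2, 5)

Reflection across line y = -x: (-5, 2) → (-2, 5)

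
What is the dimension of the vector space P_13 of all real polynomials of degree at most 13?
Dimension = 14

A polynomial of degree at most 13 can be written as a₀ + a₁x + a₂x² + … + a_13x^13, with 14 free coefficients a₀, …, a_13.
The set {1, x, x², …, x^13} is a basis: it spans P_13 (every such polynomial is a linear combination of these) and is linearly independent (a polynomial is zero iff all its coefficients are zero).
Therefore dim(P_13) = 13 + 1 = 14.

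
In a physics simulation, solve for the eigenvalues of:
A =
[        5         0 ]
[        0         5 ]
λ = 5, 5

Solve det(A - λI) = 0. For a 2×2 matrix the characteristic equation is λ² - (trace)λ + det = 0.
trace(A) = a + d = 5 + 5 = 10.
det(A) = a*d - b*c = (5)*(5) - (0)*(0) = 25 - 0 = 25.
Characteristic equation: λ² - (10)λ + (25) = 0.
Discriminant = (10)² - 4*(25) = 100 - 100 = 0.
λ = (10 ± √0) / 2 = (10 ± 0) / 2 = 5, 5.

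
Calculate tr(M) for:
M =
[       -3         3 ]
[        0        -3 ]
tr(M) = -3 - 3 = -6

The trace of a square matrix is the sum of its diagonal entries.
Diagonal entries of M: M[0][0] = -3, M[1][1] = -3.
tr(M) = -3 - 3 = -6.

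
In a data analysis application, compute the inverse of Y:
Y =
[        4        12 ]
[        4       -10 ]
det(Y) = -88
Y⁻¹ =
[     5/44      3/22 ]
[     1/22     -1/22 ]

For a 2×2 matrix Y = [[a, b], [c, d]] with det(Y) ≠ 0, Y⁻¹ = (1/det(Y)) * [[d, -b], [-c, a]].
det(Y) = (4)*(-10) - (12)*(4) = -40 - 48 = -88.
Y⁻¹ = (1/-88) * [[-10, -12], [-4, 4]].
Dividing each entry by -88 and reducing:
Y⁻¹ =
[     5/44      3/22 ]
[     1/22     -1/22 ]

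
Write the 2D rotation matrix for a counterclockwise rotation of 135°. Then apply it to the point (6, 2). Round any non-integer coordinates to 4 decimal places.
R = [[-√2/2, -√2/2], [√2/2, -√2/2]]; R·(6, 2) = (-5.6569, 2.8284)

Rotation matrix formula: R(θ) = [[cos θ, -sin θ], [sin θ, cos θ]]
For θ = 135°:
cos(135°) = -√2/2
sin(135°) = √2/2
R = [[-√2/2, -√2/2], [√2/2, -√2/2]]
Apply to (6, 2): [-√2/2·6 + (-√2/2)·2, √2/2·6 + -√2/2·2] = (-5.6569, 2.8284)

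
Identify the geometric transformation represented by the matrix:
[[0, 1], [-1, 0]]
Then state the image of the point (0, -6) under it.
rotation by 90° clockwise (i.e., 270° counterclockwise); image of (0, -6) is (-6, 0)

This matches the form [[cos θ, -sin θ], [sin θ, cos θ]] of a rotation matrix; reading off cos θ and sin θ gives the angle.
The matrix [[0, 1], [-1, 0]] represents: rotation by 90° clockwise (i.e., 270° counterclockwise).
Applying it to (0, -6): [0·0 + 1·-6, -1·0 + 0·-6] = (-6, 0).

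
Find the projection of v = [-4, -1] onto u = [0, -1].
[0, -1]

The projection of v onto u is proj_u(v) = ((v·u) / (u·u)) · u.
v·u = (-4)*(0) + (-1)*(-1) = 1.
u·u = (0)*(0) + (-1)*(-1) = 1.
coefficient = 1 / 1 = 1.
proj_u(v) = 1 · [0, -1] = [0, -1].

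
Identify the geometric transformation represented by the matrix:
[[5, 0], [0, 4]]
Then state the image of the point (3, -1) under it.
non-uniform scaling by (5, 4); image of (3, -1) is (15, -4)

This is diagonal with distinct entries, so it scales the x-axis by 5 and the y-axis by 4.
The matrix [[5, 0], [0, 4]] represents: non-uniform scaling by (5, 4).
Applying it to (3, -1): [5·3 + 0·-1, 0·3 + 4·-1] = (15, -4).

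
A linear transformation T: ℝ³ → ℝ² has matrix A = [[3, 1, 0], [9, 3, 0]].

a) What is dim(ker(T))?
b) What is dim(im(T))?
dim(ker) = 2, dim(im) = 1

Observe that row 2 = 3 × row 1 (so the rows are linearly dependent).
Thus rank(A) = 1 (only one linearly independent row).
dim(im(T)) = rank(A) = 1.
By the rank-nullity theorem applied to T: ℝ³ → ℝ², rank(A) + nullity(A) = 3 (the domain dimension), so dim(ker(T)) = 3 - 1 = 2.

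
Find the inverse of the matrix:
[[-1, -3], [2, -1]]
[[-1/7, 3/7], [-2/7, -1/7]]

For [[a,b],[c,d]], inverse = (1/det)·[[d,-b],[-c,a]]
det = -1·-1 - -3·2 = 7
Inverse = (1/7)·[[-1, 3], [-2, -1]]
        = [[-1/7, 3/7], [-2/7, -1/7]]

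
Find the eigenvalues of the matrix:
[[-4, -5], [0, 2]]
λ = -4 and λ = 2

Characteristic equation: det(A - λI) = 0
λ² - (trace)λ + (det) = 0
λ² - (-2)λ + (-8) = 0
λ² + 2λ - 8 = 0
Solving: λ = -4, 2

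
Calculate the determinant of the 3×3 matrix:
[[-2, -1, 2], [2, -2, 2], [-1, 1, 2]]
18

Expansion along first row:
det = -2·det([[-2,2],[1,2]]) - -1·det([[2,2],[-1,2]]) + 2·det([[2,-2],[-1,1]])
    = -2·(-2·2 - 2·1) - -1·(2·2 - 2·-1) + 2·(2·1 - -2·-1)
    = -2·-6 - -1·6 + 2·0
    = 12 + 6 + 0 = 18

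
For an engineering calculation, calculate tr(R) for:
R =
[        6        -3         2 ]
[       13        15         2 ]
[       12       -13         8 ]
tr(R) = 6 + 15 + 8 = 29

The trace of a square matrix is the sum of its diagonal entries.
Diagonal entries of R: R[0][0] = 6, R[1][1] = 15, R[2][2] = 8.
tr(R) = 6 + 15 + 8 = 29.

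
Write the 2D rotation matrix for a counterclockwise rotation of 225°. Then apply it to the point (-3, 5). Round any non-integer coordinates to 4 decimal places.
R = [[-√2/2, √2/2], [-√2/2, -√2/2]]; R·(-3, 5) = (5.6569, -1.4142)

Rotation matrix formula: R(θ) = [[cos θ, -sin θ], [sin θ, cos θ]]
For θ = 225°:
cos(225°) = -√2/2
sin(225°) = -√2/2
R = [[-√2/2, √2/2], [-√2/2, -√2/2]]
Apply to (-3, 5): [-√2/2·-3 + (√2/2)·5, -√2/2·-3 + -√2/2·5] = (5.6569, -1.4142)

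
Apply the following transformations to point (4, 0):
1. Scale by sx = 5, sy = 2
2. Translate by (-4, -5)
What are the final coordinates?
(16, -5)

Step 1: Scale (4, 0) by (sx, sy) = (5, 2) → (20, 0)
Step 2: Translate by (-4, -5) → (16, -5)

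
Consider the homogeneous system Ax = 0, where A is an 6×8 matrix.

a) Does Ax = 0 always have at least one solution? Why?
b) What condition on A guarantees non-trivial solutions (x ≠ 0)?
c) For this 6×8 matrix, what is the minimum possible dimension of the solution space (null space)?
a) Yes, x = 0 is always a solution. b) When A has linearly dependent columns (rank < n). c) Minimum nullity = 2.

a) x = 0 satisfies A·0 = 0, so the zero vector is always a solution.
b) Non-trivial solutions exist iff the columns of A are linearly dependent, equivalently rank(A) < n (the number of columns).
c) By rank-nullity, rank(A) + nullity(A) = n = 8. Since A has only 6 rows, rank(A) ≤ 6, so nullity(A) ≥ 8 - 6 = 2.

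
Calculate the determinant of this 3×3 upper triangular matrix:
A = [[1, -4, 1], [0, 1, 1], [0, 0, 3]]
3

The determinant of a triangular matrix is the product of its diagonal entries (the off-diagonal entries above the diagonal do not affect it).
det(A) = (1) * (1) * (3) = 3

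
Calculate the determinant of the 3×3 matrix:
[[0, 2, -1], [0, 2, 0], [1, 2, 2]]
2

Expansion along first row:
det = 0·det([[2,0],[2,2]]) - 2·det([[0,0],[1,2]]) + -1·det([[0,2],[1,2]])
    = 0·(2·2 - 0·2) - 2·(0·2 - 0·1) + -1·(0·2 - 2·1)
    = 0·4 - 2·0 + -1·-2
    = 0 + 0 + 2 = 2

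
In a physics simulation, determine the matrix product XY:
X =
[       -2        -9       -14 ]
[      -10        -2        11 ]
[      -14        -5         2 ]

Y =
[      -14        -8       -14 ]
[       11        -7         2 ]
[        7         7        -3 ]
XY =
[     -169       -19        52 ]
[      195       171       103 ]
[      155       161       180 ]

Matrix multiplication: (XY)[i][j] = sum over k of X[i][k] * Y[k][j].
  (XY)[0][0] = (-2)*(-14) + (-9)*(11) + (-14)*(7) = -169
  (XY)[0][1] = (-2)*(-8) + (-9)*(-7) + (-14)*(7) = -19
  (XY)[0][2] = (-2)*(-14) + (-9)*(2) + (-14)*(-3) = 52
  (XY)[1][0] = (-10)*(-14) + (-2)*(11) + (11)*(7) = 195
  (XY)[1][1] = (-10)*(-8) + (-2)*(-7) + (11)*(7) = 171
  (XY)[1][2] = (-10)*(-14) + (-2)*(2) + (11)*(-3) = 103
  (XY)[2][0] = (-14)*(-14) + (-5)*(11) + (2)*(7) = 155
  (XY)[2][1] = (-14)*(-8) + (-5)*(-7) + (2)*(7) = 161
  (XY)[2][2] = (-14)*(-14) + (-5)*(2) + (2)*(-3) = 180
XY =
[     -169       -19        52 ]
[      195       171       103 ]
[      155       161       180 ]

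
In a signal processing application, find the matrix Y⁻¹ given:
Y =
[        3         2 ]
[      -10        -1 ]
det(Y) = 17
Y⁻¹ =
[    -1/17     -2/17 ]
[    10/17      3/17 ]

For a 2×2 matrix Y = [[a, b], [c, d]] with det(Y) ≠ 0, Y⁻¹ = (1/det(Y)) * [[d, -b], [-c, a]].
det(Y) = (3)*(-1) - (2)*(-10) = -3 + 20 = 17.
Y⁻¹ = (1/17) * [[-1, -2], [10, 3]].
Dividing each entry by 17 and reducing:
Y⁻¹ =
[    -1/17     -2/17 ]
[    10/17      3/17 ]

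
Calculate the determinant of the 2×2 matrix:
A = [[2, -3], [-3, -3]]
-15

For A = [[a, b], [c, d]], det(A) = a*d - b*c.
det(A) = (2)*(-3) - (-3)*(-3) = -6 - 9 = -15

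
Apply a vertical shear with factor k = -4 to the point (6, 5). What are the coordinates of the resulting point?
(6, -19)

Shear matrix for vertical shear with factor k = -4:
[[1, 0], [-4, 1]]
Result: (6, 5) → (6, -19)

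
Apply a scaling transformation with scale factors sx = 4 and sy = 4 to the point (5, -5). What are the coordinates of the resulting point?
(20, -20)

Scaling matrix:
[[4, 0], [0, 4]]
Result: (5 × 4, -5 × 4) = (20, -20)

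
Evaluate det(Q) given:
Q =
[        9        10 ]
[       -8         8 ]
det(Q) = 152

For a 2×2 matrix [[a, b], [c, d]], det = a*d - b*c.
det(Q) = (9)*(8) - (10)*(-8) = 72 + 80 = 152.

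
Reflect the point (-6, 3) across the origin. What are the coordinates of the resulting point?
(6, -3)

Reflection across origin: (-6, 3) → (6, -3)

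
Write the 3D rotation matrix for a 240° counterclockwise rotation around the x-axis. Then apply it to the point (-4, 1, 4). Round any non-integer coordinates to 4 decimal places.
R = [[1, 0, 0], [0, -1/2, √3/2], [0, -√3/2, -1/2]]; R·(-4, 1, 4) = (-4.0000, 2.9641, -2.8660)

Rotation matrix for 240° around x-axis:
cos(240°) = -1/2, sin(240°) = -√3/2
R = [[1, 0, 0], [0, -1/2, √3/2], [0, -√3/2, -1/2]]
Apply to (-4, 1, 4): R·[-4, 1, 4]ᵀ = (-4.0000, 2.9641, -2.8660)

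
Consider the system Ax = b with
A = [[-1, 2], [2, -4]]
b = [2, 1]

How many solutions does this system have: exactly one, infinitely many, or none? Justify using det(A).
No solution

det(A) = (-1)*(-4) - (2)*(2) = 0, so A is singular.
The column space of A is span(column 1) = span([-1, 2]).
b = [2, 1] is not a scalar multiple of column 1, so b ∉ column space and the system is inconsistent — no solution.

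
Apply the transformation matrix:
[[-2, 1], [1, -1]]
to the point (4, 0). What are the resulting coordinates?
(-8, 4)

Matrix multiplication:
[[-2, 1], [1, -1]] × [4, 0]ᵀ
= [-2×4 + 1×0, 1×4 + -1×0]ᵀ
= [-8.0000, 4.0000]ᵀ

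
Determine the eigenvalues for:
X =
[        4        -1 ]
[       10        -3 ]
λ = -1, 2

Solve det(X - λI) = 0. For a 2×2 matrix the characteristic equation is λ² - (trace)λ + det = 0.
trace(X) = a + d = 4 - 3 = 1.
det(X) = a*d - b*c = (4)*(-3) - (-1)*(10) = -12 + 10 = -2.
Characteristic equation: λ² - (1)λ + (-2) = 0.
Discriminant = (1)² - 4*(-2) = 1 + 8 = 9.
λ = (1 ± √9) / 2 = (1 ± 3) / 2 = -1, 2.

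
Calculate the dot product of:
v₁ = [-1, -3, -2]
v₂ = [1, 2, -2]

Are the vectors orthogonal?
-3, No

The dot product is the sum of products of corresponding components.
v₁·v₂ = (-1)*(1) + (-3)*(2) + (-2)*(-2) = -1 - 6 + 4 = -3.
Two vectors are orthogonal iff their dot product is 0; here the dot product is -3, so the vectors are not orthogonal.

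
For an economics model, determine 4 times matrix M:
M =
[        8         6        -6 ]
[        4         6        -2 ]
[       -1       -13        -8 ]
4M =
[       32        24       -24 ]
[       16        24        -8 ]
[       -4       -52       -32 ]

Scalar multiplication is elementwise: (4M)[i][j] = 4 * M[i][j].
  (4M)[0][0] = 4 * (8) = 32
  (4M)[0][1] = 4 * (6) = 24
  (4M)[0][2] = 4 * (-6) = -24
  (4M)[1][0] = 4 * (4) = 16
  (4M)[1][1] = 4 * (6) = 24
  (4M)[1][2] = 4 * (-2) = -8
  (4M)[2][0] = 4 * (-1) = -4
  (4M)[2][1] = 4 * (-13) = -52
  (4M)[2][2] = 4 * (-8) = -32
4M =
[       32        24       -24 ]
[       16        24        -8 ]
[       -4       -52       -32 ]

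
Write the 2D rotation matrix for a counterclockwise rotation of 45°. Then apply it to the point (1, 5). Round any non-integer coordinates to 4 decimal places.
R = [[√2/2, -√2/2], [√2/2, √2/2]]; R·(1, 5) = (-2.8284, 4.2426)

Rotation matrix formula: R(θ) = [[cos θ, -sin θ], [sin θ, cos θ]]
For θ = 45°:
cos(45°) = √2/2
sin(45°) = √2/2
R = [[√2/2, -√2/2], [√2/2, √2/2]]
Apply to (1, 5): [√2/2·1 + (-√2/2)·5, √2/2·1 + √2/2·5] = (-2.8284, 4.2426)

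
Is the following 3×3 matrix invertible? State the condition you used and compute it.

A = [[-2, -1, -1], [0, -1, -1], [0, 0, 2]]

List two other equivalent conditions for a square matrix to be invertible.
Yes, invertible; det(A) = 4 ≠ 0. Equivalent conditions: rank(A) = 3; Ax = 0 has only the trivial solution; 0 is not an eigenvalue; the columns of A are linearly independent.

To check invertibility, compute det(A).
The given matrix is triangular, so det(A) equals the product of its diagonal entries = 4 ≠ 0.
Since det(A) ≠ 0, A is invertible.
Equivalent conditions for a square matrix A to be invertible:
- rank(A) = 3 (full rank).
- The homogeneous system Ax = 0 has only the trivial solution x = 0.
- 0 is not an eigenvalue of A.
- The columns (equivalently rows) of A are linearly independent.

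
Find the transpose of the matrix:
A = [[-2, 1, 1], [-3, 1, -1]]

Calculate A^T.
[[-2, -3], [1, 1], [1, -1]]

The transpose sends entry (i,j) to (j,i); rows become columns.
Row 0 of A: [-2, 1, 1] -> column 0 of A^T.
Row 1 of A: [-3, 1, -1] -> column 1 of A^T.
A^T = [[-2, -3], [1, 1], [1, -1]]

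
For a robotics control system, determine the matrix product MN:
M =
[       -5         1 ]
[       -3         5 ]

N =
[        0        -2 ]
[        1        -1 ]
MN =
[        1         9 ]
[        5         1 ]

Matrix multiplication: (MN)[i][j] = sum over k of M[i][k] * N[k][j].
  (MN)[0][0] = (-5)*(0) + (1)*(1) = 1
  (MN)[0][1] = (-5)*(-2) + (1)*(-1) = 9
  (MN)[1][0] = (-3)*(0) + (5)*(1) = 5
  (MN)[1][1] = (-3)*(-2) + (5)*(-1) = 1
MN =
[        1         9 ]
[        5         1 ]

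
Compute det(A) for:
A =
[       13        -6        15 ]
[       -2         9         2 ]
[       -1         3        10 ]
det(A) = 1029

Expand along row 0 (cofactor expansion): det(A) = a*(e*i - f*h) - b*(d*i - f*g) + c*(d*h - e*g), where the 3×3 is [[a, b, c], [d, e, f], [g, h, i]].
Minor M_00 = (9)*(10) - (2)*(3) = 90 - 6 = 84.
Minor M_01 = (-2)*(10) - (2)*(-1) = -20 + 2 = -18.
Minor M_02 = (-2)*(3) - (9)*(-1) = -6 + 9 = 3.
det(A) = (13)*(84) - (-6)*(-18) + (15)*(3) = 1092 - 108 + 45 = 1029.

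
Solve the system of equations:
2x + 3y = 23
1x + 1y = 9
x = 4, y = 5

Use elimination (row reduction):
Equation 1: 2x + 3y = 23.
Equation 2: 1x + 1y = 9.
Multiply Eq1 by 1 and Eq2 by 2: 2x + 3y = 23;  2x + 2y = 18.
Subtract: (-1)y = -5, so y = 5.
Back-substitute into Eq1: 2x + 3*(5) = 23, so x = 4.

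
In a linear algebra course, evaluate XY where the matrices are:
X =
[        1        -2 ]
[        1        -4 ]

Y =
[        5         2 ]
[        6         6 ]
XY =
[       -7       -10 ]
[      -19       -22 ]

Matrix multiplication: (XY)[i][j] = sum over k of X[i][k] * Y[k][j].
  (XY)[0][0] = (1)*(5) + (-2)*(6) = -7
  (XY)[0][1] = (1)*(2) + (-2)*(6) = -10
  (XY)[1][0] = (1)*(5) + (-4)*(6) = -19
  (XY)[1][1] = (1)*(2) + (-4)*(6) = -22
XY =
[       -7       -10 ]
[      -19       -22 ]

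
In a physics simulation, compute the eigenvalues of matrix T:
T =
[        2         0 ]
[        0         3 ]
λ = 2, 3

Solve det(T - λI) = 0. For a 2×2 matrix the characteristic equation is λ² - (trace)λ + det = 0.
trace(T) = a + d = 2 + 3 = 5.
det(T) = a*d - b*c = (2)*(3) - (0)*(0) = 6 - 0 = 6.
Characteristic equation: λ² - (5)λ + (6) = 0.
Discriminant = (5)² - 4*(6) = 25 - 24 = 1.
λ = (5 ± √1) / 2 = (5 ± 1) / 2 = 2, 3.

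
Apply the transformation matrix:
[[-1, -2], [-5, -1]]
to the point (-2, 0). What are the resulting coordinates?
(2, 10)

Matrix multiplication:
[[-1, -2], [-5, -1]] × [-2, 0]ᵀ
= [-1×-2 + -2×0, -5×-2 + -1×0]ᵀ
= [2.0000, 10.0000]ᵀ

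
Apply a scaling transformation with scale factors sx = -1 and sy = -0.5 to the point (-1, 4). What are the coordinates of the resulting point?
(1, -2.0)

Scaling matrix:
[[-1, 0], [0, -0.50]]
Result: (-1 × -1, 4 × -0.5) = (1, -2.0)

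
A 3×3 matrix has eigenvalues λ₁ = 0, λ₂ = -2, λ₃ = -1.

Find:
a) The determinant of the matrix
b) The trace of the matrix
det = 0, trace = -3

Two standard eigenvalue identities:
- det(A) equals the product of the eigenvalues (counted with multiplicity).
- trace(A) equals the sum of the eigenvalues.
det(A) = (0)*(-2)*(-1) = 0.
trace(A) = 0 - 2 - 1 = -3.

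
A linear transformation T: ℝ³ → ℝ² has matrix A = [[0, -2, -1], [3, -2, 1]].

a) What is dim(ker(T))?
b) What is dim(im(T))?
dim(ker) = 1, dim(im) = 2

The two rows are not scalar multiples of one another (no single k satisfies row 2 = k × row 1), so they are linearly independent.
Thus rank(A) = 2.
dim(im(T)) = rank(A) = 2.
By the rank-nullity theorem applied to T: ℝ³ → ℝ², rank(A) + nullity(A) = 3 (the domain dimension), so dim(ker(T)) = 3 - 2 = 1.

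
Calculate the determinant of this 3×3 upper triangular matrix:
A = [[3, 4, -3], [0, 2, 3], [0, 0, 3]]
18

The determinant of a triangular matrix is the product of its diagonal entries (the off-diagonal entries above the diagonal do not affect it).
det(A) = (3) * (2) * (3) = 18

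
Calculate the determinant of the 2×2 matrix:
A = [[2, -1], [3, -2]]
-1

For A = [[a, b], [c, d]], det(A) = a*d - b*c.
det(A) = (2)*(-2) - (-1)*(3) = -4 - -3 = -1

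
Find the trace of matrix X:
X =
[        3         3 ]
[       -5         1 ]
tr(X) = 3 + 1 = 4

The trace of a square matrix is the sum of its diagonal entries.
Diagonal entries of X: X[0][0] = 3, X[1][1] = 1.
tr(X) = 3 + 1 = 4.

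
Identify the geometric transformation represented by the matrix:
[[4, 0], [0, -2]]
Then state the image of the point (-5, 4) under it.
non-uniform scaling by (4, -2); image of (-5, 4) is (-20, -8)

This is diagonal with distinct entries, so it scales the x-axis by 4 and the y-axis by -2.
The matrix [[4, 0], [0, -2]] represents: non-uniform scaling by (4, -2).
Applying it to (-5, 4): [4·-5 + 0·4, 0·-5 + -2·4] = (-20, -8).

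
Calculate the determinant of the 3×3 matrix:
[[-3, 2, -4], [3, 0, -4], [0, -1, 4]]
0

Expansion along first row:
det = -3·det([[0,-4],[-1,4]]) - 2·det([[3,-4],[0,4]]) + -4·det([[3,0],[0,-1]])
    = -3·(0·4 - -4·-1) - 2·(3·4 - -4·0) + -4·(3·-1 - 0·0)
    = -3·-4 - 2·12 + -4·-3
    = 12 + -24 + 12 = 0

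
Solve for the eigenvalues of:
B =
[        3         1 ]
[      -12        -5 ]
λ = -3, 1

Solve det(B - λI) = 0. For a 2×2 matrix the characteristic equation is λ² - (trace)λ + det = 0.
trace(B) = a + d = 3 - 5 = -2.
det(B) = a*d - b*c = (3)*(-5) - (1)*(-12) = -15 + 12 = -3.
Characteristic equation: λ² - (-2)λ + (-3) = 0.
Discriminant = (-2)² - 4*(-3) = 4 + 12 = 16.
λ = (-2 ± √16) / 2 = (-2 ± 4) / 2 = -3, 1.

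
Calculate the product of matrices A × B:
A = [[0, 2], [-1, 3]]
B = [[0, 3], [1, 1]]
[[2, 2], [3, 0]]

Matrix multiplication:
C[0][0] = 0×0 + 2×1 = 2
C[0][1] = 0×3 + 2×1 = 2
C[1][0] = -1×0 + 3×1 = 3
C[1][1] = -1×3 + 3×1 = 0
Result: [[2, 2], [3, 0]]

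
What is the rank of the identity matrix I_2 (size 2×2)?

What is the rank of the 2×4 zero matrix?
rank(I_2) = 2, rank(0) = 0

The identity I_2 has 2 columns that are the standard basis vectors e_1, …, e_2. These are linearly independent, so all 2 columns are pivots and rank(I_2) = 2.
The 2×4 zero matrix has every entry zero, so every row is the zero row and there are no pivots; rank(0) = 0.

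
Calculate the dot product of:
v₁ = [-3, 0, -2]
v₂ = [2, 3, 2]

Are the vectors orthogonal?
-10, No

The dot product is the sum of products of corresponding components.
v₁·v₂ = (-3)*(2) + (0)*(3) + (-2)*(2) = -6 + 0 - 4 = -10.
Two vectors are orthogonal iff their dot product is 0; here the dot product is -10, so the vectors are not orthogonal.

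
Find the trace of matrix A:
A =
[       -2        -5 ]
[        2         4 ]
tr(A) = -2 + 4 = 2

The trace of a square matrix is the sum of its diagonal entries.
Diagonal entries of A: A[0][0] = -2, A[1][1] = 4.
tr(A) = -2 + 4 = 2.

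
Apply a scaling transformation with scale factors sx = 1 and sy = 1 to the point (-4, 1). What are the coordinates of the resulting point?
(-4, 1)

Scaling matrix:
[[1, 0], [0, 1]]
Result: (-4 × 1, 1 × 1) = (-4, 1)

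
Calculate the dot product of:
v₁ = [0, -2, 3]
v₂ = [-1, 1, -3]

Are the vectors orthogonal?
-11, No

The dot product is the sum of products of corresponding components.
v₁·v₂ = (0)*(-1) + (-2)*(1) + (3)*(-3) = 0 - 2 - 9 = -11.
Two vectors are orthogonal iff their dot product is 0; here the dot product is -11, so the vectors are not orthogonal.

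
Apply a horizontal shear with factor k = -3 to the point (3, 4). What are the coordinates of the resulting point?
(-9, 4)

Shear matrix for horizontal shear with factor k = -3:
[[1, -3], [0, 1]]
Result: (3, 4) → (-9, 4)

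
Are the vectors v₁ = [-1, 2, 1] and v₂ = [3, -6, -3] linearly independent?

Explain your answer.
No, linearly dependent (v₂ = -3·v₁)

Check whether there is a scalar k with v₂ = k·v₁.
Comparing components, k = -3 satisfies -3·[-1, 2, 1] = [3, -6, -3].
Since v₂ is a scalar multiple of v₁, the two vectors are linearly dependent.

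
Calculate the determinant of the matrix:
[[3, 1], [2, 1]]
1

For a 2×2 matrix [[a, b], [c, d]], det = ad - bc
det = (3)(1) - (1)(2) = 3 - 2 = 1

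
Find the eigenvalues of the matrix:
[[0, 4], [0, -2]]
λ = -2 and λ = 0

Characteristic equation: det(A - λI) = 0
λ² - (trace)λ + (det) = 0
λ² - (-2)λ + (0) = 0
λ² + 2λ + 0 = 0
Solving: λ = -2, 0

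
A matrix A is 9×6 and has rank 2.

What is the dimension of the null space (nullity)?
4

The rank-nullity theorem for an m×n matrix states:
rank(A) + nullity(A) = n (the number of columns).
Here n = 6 and rank(A) = 2, so nullity(A) = 6 - 2 = 4.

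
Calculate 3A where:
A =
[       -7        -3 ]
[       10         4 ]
3A =
[      -21        -9 ]
[       30        12 ]

Scalar multiplication is elementwise: (3A)[i][j] = 3 * A[i][j].
  (3A)[0][0] = 3 * (-7) = -21
  (3A)[0][1] = 3 * (-3) = -9
  (3A)[1][0] = 3 * (10) = 30
  (3A)[1][1] = 3 * (4) = 12
3A =
[      -21        -9 ]
[       30        12 ]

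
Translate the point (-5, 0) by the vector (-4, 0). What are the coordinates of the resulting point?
(-9, 0)

Translation by (-4, 0):
x' = -5 + -4 = -9
y' = 0 + 0 = 0
Homogeneous matrix: [[1, 0, -4], [0, 1, 0], [0, 0, 1]]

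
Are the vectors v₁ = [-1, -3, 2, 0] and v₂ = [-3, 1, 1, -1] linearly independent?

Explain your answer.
Yes, linearly independent

Two vectors are linearly dependent iff one is a scalar multiple of the other.
No single scalar k satisfies v₂ = k·v₁ (the ratios of corresponding entries disagree), so v₁ and v₂ are linearly independent.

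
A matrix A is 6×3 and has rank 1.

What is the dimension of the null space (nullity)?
2

The rank-nullity theorem for an m×n matrix states:
rank(A) + nullity(A) = n (the number of columns).
Here n = 3 and rank(A) = 1, so nullity(A) = 3 - 1 = 2.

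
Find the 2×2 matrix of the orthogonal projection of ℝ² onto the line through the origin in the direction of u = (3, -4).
[[9/25, -12/25], [-12/25, 16/25]]

The orthogonal projection onto the line spanned by a nonzero vector u = (a, b) has matrix P = (u uᵀ) / (uᵀ u) = (1/(a² + b²)) · [[a², ab], [ab, b²]].
Here u = (3, -4), so a² + b² = 9 + 16 = 25.
P = (1/25) · [[9, -12], [-12, 16]] = [[9/25, -12/25], [-12/25, 16/25]].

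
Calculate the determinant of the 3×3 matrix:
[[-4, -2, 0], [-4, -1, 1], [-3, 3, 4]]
2

Expansion along first row:
det = -4·det([[-1,1],[3,4]]) - -2·det([[-4,1],[-3,4]]) + 0·det([[-4,-1],[-3,3]])
    = -4·(-1·4 - 1·3) - -2·(-4·4 - 1·-3) + 0·(-4·3 - -1·-3)
    = -4·-7 - -2·-13 + 0·-15
    = 28 + -26 + 0 = 2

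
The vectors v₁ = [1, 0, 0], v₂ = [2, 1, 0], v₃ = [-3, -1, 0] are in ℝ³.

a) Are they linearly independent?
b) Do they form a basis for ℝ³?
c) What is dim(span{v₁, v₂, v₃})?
Not independent, not a basis, dim(span) = 2

Check whether v₃ can be written as a linear combination of v₁ and v₂.
v₃ = (-1)·v₁ + (-1)·v₂ = [-3, -1, 0], so the three vectors are linearly dependent.
Thus they do not form a basis for ℝ³, and dim(span{v₁, v₂, v₃}) = 2 (spanned by v₁ and v₂).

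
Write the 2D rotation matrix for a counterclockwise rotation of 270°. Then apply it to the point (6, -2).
R = [[0, 1], [-1, 0]]; R·(6, -2) = (-2, -6)

Rotation matrix formula: R(θ) = [[cos θ, -sin θ], [sin θ, cos θ]]
For θ = 270°:
cos(270°) = 0
sin(270°) = -1
R = [[0, 1], [-1, 0]]
Apply to (6, -2): [0·6 + (1)·-2, -1·6 + 0·-2] = (-2, -6)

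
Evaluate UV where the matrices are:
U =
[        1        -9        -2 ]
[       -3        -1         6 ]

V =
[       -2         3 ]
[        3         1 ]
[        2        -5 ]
UV =
[      -33         4 ]
[       15       -40 ]

Matrix multiplication: (UV)[i][j] = sum over k of U[i][k] * V[k][j].
  (UV)[0][0] = (1)*(-2) + (-9)*(3) + (-2)*(2) = -33
  (UV)[0][1] = (1)*(3) + (-9)*(1) + (-2)*(-5) = 4
  (UV)[1][0] = (-3)*(-2) + (-1)*(3) + (6)*(2) = 15
  (UV)[1][1] = (-3)*(3) + (-1)*(1) + (6)*(-5) = -40
UV =
[      -33         4 ]
[       15       -40 ]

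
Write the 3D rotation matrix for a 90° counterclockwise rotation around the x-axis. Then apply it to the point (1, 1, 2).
R = [[1, 0, 0], [0, 0, -1], [0, 1, 0]]; R·(1, 1, 2) = (1, -2, 1)

Rotation matrix for 90° around x-axis:
cos(90°) = 0, sin(90°) = 1
R = [[1, 0, 0], [0, 0, -1], [0, 1, 0]]
Apply to (1, 1, 2): R·[1, 1, 2]ᵀ = (1, -2, 1)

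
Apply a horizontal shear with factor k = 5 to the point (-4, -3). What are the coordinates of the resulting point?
(-19, -3)

Shear matrix for horizontal shear with factor k = 5:
[[1, 5], [0, 1]]
Result: (-4, -3) → (-19, -3)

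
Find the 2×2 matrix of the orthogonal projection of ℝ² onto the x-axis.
[[1, 0], [0, 0]]

The orthogonal projection onto the line spanned by a nonzero vector u = (a, b) has matrix P = (u uᵀ) / (uᵀ u) = (1/(a² + b²)) · [[a², ab], [ab, b²]].
Here u = (1, 0), so a² + b² = 1 + 0 = 1.
P = (1/1) · [[1, 0], [0, 0]] = [[1, 0], [0, 0]].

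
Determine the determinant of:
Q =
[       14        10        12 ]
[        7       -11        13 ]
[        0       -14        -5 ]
det(Q) = 2492

Expand along row 0 (cofactor expansion): det(Q) = a*(e*i - f*h) - b*(d*i - f*g) + c*(d*h - e*g), where the 3×3 is [[a, b, c], [d, e, f], [g, h, i]].
Minor M_00 = (-11)*(-5) - (13)*(-14) = 55 + 182 = 237.
Minor M_01 = (7)*(-5) - (13)*(0) = -35 - 0 = -35.
Minor M_02 = (7)*(-14) - (-11)*(0) = -98 - 0 = -98.
det(Q) = (14)*(237) - (10)*(-35) + (12)*(-98) = 3318 + 350 - 1176 = 2492.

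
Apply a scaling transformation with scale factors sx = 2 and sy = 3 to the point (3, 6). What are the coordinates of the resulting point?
(6, 18)

Scaling matrix:
[[2, 0], [0, 3]]
Result: (3 × 2, 6 × 3) = (6, 18)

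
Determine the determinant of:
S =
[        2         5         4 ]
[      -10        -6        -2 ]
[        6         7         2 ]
det(S) = -92

Expand along row 0 (cofactor expansion): det(S) = a*(e*i - f*h) - b*(d*i - f*g) + c*(d*h - e*g), where the 3×3 is [[a, b, c], [d, e, f], [g, h, i]].
Minor M_00 = (-6)*(2) - (-2)*(7) = -12 + 14 = 2.
Minor M_01 = (-10)*(2) - (-2)*(6) = -20 + 12 = -8.
Minor M_02 = (-10)*(7) - (-6)*(6) = -70 + 36 = -34.
det(S) = (2)*(2) - (5)*(-8) + (4)*(-34) = 4 + 40 - 136 = -92.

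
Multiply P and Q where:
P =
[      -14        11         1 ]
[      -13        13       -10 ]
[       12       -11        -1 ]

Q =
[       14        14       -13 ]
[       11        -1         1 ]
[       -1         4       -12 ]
PQ =
[      -76      -203       181 ]
[      -29      -235       302 ]
[       48       175      -155 ]

Matrix multiplication: (PQ)[i][j] = sum over k of P[i][k] * Q[k][j].
  (PQ)[0][0] = (-14)*(14) + (11)*(11) + (1)*(-1) = -76
  (PQ)[0][1] = (-14)*(14) + (11)*(-1) + (1)*(4) = -203
  (PQ)[0][2] = (-14)*(-13) + (11)*(1) + (1)*(-12) = 181
  (PQ)[1][0] = (-13)*(14) + (13)*(11) + (-10)*(-1) = -29
  (PQ)[1][1] = (-13)*(14) + (13)*(-1) + (-10)*(4) = -235
  (PQ)[1][2] = (-13)*(-13) + (13)*(1) + (-10)*(-12) = 302
  (PQ)[2][0] = (12)*(14) + (-11)*(11) + (-1)*(-1) = 48
  (PQ)[2][1] = (12)*(14) + (-11)*(-1) + (-1)*(4) = 175
  (PQ)[2][2] = (12)*(-13) + (-11)*(1) + (-1)*(-12) = -155
PQ =
[      -76      -203       181 ]
[      -29      -235       302 ]
[       48       175      -155 ]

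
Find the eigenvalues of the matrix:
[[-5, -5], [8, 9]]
λ = -1 and λ = 5

Characteristic equation: det(A - λI) = 0
λ² - (trace)λ + (det) = 0
λ² - (4)λ + (-5) = 0
λ² - 4λ - 5 = 0
Solving: λ = -1, 5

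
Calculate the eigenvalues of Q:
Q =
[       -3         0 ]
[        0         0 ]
λ = -3, 0

Solve det(Q - λI) = 0. For a 2×2 matrix the characteristic equation is λ² - (trace)λ + det = 0.
trace(Q) = a + d = -3 + 0 = -3.
det(Q) = a*d - b*c = (-3)*(0) - (0)*(0) = 0 - 0 = 0.
Characteristic equation: λ² - (-3)λ + (0) = 0.
Discriminant = (-3)² - 4*(0) = 9 - 0 = 9.
λ = (-3 ± √9) / 2 = (-3 ± 3) / 2 = -3, 0.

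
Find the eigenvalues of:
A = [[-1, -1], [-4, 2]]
λ = -2, 3

Solve det(A - λI) = 0. For a 2×2 matrix this is λ² - (trace)λ + det = 0.
trace(A) = -1 + 2 = 1.
det(A) = (-1)*(2) - (-1)*(-4) = -2 - 4 = -6.
Characteristic equation: λ² - (1)λ + (-6) = 0.
Discriminant: (1)² - 4*(-6) = 1 + 24 = 25.
Roots: λ = (1 ± √25) / 2 = -2, 3.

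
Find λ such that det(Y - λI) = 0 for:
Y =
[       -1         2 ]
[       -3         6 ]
λ = 0, 5

Solve det(Y - λI) = 0. For a 2×2 matrix the characteristic equation is λ² - (trace)λ + det = 0.
trace(Y) = a + d = -1 + 6 = 5.
det(Y) = a*d - b*c = (-1)*(6) - (2)*(-3) = -6 + 6 = 0.
Characteristic equation: λ² - (5)λ + (0) = 0.
Discriminant = (5)² - 4*(0) = 25 - 0 = 25.
λ = (5 ± √25) / 2 = (5 ± 5) / 2 = 0, 5.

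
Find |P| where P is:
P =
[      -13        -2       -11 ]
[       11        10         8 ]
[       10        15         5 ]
det(P) = 145

Expand along row 0 (cofactor expansion): det(P) = a*(e*i - f*h) - b*(d*i - f*g) + c*(d*h - e*g), where the 3×3 is [[a, b, c], [d, e, f], [g, h, i]].
Minor M_00 = (10)*(5) - (8)*(15) = 50 - 120 = -70.
Minor M_01 = (11)*(5) - (8)*(10) = 55 - 80 = -25.
Minor M_02 = (11)*(15) - (10)*(10) = 165 - 100 = 65.
det(P) = (-13)*(-70) - (-2)*(-25) + (-11)*(65) = 910 - 50 - 715 = 145.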